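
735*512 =376320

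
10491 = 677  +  9814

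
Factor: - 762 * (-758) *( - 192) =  - 2^8  *  3^2*127^1 * 379^1 = - 110898432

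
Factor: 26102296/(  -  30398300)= - 2^1*5^ ( - 2)* 11^1 * 47^1*6311^1 * 303983^( - 1) =- 6525574/7599575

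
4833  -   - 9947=14780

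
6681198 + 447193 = 7128391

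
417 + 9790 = 10207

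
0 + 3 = 3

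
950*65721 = 62434950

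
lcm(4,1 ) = 4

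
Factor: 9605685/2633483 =3^1*5^1*41^1*15619^1 * 2633483^(-1)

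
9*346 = 3114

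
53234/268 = 26617/134 = 198.63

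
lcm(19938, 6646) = 19938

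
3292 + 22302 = 25594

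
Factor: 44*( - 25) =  - 1100 = - 2^2 * 5^2*11^1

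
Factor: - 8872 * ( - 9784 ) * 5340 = 463531480320 = 2^8*3^1*5^1* 89^1 * 1109^1 * 1223^1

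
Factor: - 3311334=  -  2^1*3^3*13^1 *53^1*89^1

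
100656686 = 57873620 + 42783066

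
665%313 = 39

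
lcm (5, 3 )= 15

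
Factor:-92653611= - 3^1 * 30884537^1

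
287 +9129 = 9416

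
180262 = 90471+89791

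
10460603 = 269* 38887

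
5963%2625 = 713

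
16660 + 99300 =115960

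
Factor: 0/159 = 0= 0^1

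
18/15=6/5=1.20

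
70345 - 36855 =33490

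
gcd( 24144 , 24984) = 24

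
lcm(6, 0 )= 0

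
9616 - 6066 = 3550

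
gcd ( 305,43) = 1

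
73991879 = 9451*7829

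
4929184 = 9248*533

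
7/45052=1/6436 = 0.00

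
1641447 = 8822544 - 7181097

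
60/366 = 10/61 = 0.16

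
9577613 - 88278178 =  - 78700565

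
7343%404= 71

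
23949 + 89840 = 113789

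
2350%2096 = 254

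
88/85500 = 22/21375=0.00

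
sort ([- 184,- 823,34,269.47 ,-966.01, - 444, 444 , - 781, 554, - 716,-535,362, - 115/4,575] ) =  [- 966.01, - 823, - 781, -716, - 535, - 444, - 184, - 115/4,34,269.47,362,444,554,575]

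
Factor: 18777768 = 2^3*3^1 * 137^1*5711^1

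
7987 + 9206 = 17193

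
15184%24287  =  15184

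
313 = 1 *313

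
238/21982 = 119/10991 =0.01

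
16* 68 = 1088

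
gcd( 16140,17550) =30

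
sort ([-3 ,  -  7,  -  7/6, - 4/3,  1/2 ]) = [ - 7, - 3,-4/3 ,-7/6,1/2] 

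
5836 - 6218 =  - 382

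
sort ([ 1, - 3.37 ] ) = [  -  3.37, 1]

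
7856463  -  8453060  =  -596597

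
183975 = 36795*5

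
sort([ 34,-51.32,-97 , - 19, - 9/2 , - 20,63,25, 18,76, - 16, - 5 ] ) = [ - 97, - 51.32 , -20, - 19,  -  16, - 5,  -  9/2, 18, 25,34,63,76]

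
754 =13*58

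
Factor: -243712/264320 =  - 2^4*5^( - 1) * 17^1*59^( -1) = - 272/295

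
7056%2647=1762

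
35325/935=7065/187 = 37.78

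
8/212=2/53 =0.04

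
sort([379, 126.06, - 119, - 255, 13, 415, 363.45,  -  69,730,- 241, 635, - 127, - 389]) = [ - 389, - 255, - 241,-127, - 119, - 69,13,  126.06, 363.45,379,415,635, 730]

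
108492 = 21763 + 86729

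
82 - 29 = 53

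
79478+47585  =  127063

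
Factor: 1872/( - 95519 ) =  - 2^4*3^2*13^1*23^( - 1 )*4153^ ( -1 ) 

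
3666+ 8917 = 12583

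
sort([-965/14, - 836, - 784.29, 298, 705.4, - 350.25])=[ - 836,  -  784.29,-350.25, - 965/14,298, 705.4]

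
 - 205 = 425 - 630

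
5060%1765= 1530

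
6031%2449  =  1133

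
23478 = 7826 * 3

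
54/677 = 54/677 = 0.08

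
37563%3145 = 2968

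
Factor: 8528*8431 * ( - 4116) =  - 2^6*3^1 *7^3*13^1*41^1* 8431^1  =  - 295938621888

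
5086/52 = 97 + 21/26 = 97.81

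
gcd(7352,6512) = 8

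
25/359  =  25/359 = 0.07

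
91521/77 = 91521/77  =  1188.58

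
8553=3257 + 5296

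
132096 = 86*1536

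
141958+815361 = 957319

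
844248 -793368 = 50880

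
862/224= 3 + 95/112 = 3.85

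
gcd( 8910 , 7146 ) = 18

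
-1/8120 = -1 + 8119/8120 = - 0.00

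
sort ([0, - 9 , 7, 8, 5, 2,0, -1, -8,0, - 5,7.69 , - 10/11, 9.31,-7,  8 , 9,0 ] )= [-9, - 8, -7, - 5 ,-1, - 10/11, 0, 0,0 , 0,  2, 5,  7, 7.69, 8, 8,9, 9.31 ]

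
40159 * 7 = 281113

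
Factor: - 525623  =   - 7^2*17^1* 631^1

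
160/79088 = 10/4943 = 0.00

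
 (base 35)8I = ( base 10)298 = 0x12a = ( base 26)BC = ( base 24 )ca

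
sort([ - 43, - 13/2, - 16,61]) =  [ - 43, - 16, - 13/2, 61]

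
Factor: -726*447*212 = - 68798664 = - 2^3*3^2*11^2*53^1*149^1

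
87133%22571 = 19420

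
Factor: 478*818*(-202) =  - 78982808 = -2^3*101^1*239^1*409^1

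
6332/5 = 1266 + 2/5= 1266.40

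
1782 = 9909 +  - 8127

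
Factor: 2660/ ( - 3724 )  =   - 5/7 =- 5^1 * 7^( - 1)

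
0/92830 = 0= 0.00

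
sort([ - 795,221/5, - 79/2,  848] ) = [-795 ,  -  79/2 , 221/5, 848]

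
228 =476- 248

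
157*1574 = 247118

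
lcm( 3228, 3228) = 3228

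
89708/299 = 300 + 8/299 = 300.03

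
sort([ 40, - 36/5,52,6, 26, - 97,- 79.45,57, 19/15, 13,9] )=[ - 97, - 79.45, - 36/5, 19/15 , 6 , 9,13,  26, 40  ,  52,57]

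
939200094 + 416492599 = 1355692693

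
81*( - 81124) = -6571044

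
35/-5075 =-1 + 144/145=- 0.01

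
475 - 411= 64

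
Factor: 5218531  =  5218531^1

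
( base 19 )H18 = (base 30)6pe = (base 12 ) 3698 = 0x1814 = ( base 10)6164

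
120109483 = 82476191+37633292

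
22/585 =22/585 = 0.04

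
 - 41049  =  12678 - 53727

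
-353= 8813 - 9166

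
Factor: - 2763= - 3^2*307^1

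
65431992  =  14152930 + 51279062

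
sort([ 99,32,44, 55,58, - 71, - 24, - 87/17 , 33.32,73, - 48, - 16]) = [-71, - 48,-24  , - 16,  -  87/17, 32,  33.32,44, 55,58, 73,99]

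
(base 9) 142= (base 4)1313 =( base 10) 119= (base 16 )77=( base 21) 5e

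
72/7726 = 36/3863=0.01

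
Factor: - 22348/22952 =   -  2^(  -  1)*19^( - 1)*37^1 =- 37/38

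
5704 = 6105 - 401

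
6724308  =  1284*5237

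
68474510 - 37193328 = 31281182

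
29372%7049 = 1176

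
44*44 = 1936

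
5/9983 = 5/9983 = 0.00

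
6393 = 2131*3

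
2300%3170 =2300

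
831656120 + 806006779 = 1637662899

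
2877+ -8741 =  - 5864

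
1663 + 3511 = 5174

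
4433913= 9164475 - 4730562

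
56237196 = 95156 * 591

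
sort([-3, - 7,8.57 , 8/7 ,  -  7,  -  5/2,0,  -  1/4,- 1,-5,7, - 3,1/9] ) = [ - 7,-7, - 5, - 3, - 3, - 5/2 ,-1 , - 1/4,0,1/9, 8/7  ,  7, 8.57] 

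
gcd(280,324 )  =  4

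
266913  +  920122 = 1187035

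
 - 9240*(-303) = 2799720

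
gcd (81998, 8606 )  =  2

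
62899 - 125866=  - 62967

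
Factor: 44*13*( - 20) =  - 11440 = -2^4*5^1*11^1* 13^1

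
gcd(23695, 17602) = 677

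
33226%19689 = 13537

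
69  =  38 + 31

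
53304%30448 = 22856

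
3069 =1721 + 1348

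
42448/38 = 1117  +  1/19 =1117.05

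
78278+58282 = 136560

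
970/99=9+79/99=9.80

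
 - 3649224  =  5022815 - 8672039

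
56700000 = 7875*7200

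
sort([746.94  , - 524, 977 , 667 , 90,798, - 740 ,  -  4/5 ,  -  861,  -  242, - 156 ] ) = [ - 861, - 740,-524, - 242, -156, - 4/5,90,667,746.94 , 798, 977 ] 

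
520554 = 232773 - - 287781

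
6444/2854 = 2 + 368/1427=   2.26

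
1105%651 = 454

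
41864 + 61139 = 103003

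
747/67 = 747/67 = 11.15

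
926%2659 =926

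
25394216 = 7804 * 3254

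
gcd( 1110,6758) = 2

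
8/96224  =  1/12028 = 0.00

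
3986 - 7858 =-3872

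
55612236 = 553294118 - 497681882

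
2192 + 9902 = 12094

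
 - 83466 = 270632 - 354098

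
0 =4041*0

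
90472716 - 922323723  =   - 831851007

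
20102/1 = 20102 = 20102.00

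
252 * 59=14868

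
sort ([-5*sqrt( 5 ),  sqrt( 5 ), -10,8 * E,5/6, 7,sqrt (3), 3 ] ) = [-5*sqrt( 5 ),-10, 5/6, sqrt(3), sqrt( 5 ), 3,7, 8*E ]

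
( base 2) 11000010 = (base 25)7J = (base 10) 194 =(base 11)167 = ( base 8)302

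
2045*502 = 1026590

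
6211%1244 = 1235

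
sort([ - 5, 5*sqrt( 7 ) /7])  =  [ - 5 , 5 *sqrt(7)/7]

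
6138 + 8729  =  14867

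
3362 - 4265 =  - 903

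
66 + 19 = 85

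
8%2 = 0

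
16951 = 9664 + 7287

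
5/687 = 5/687 = 0.01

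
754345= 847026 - 92681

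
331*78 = 25818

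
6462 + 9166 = 15628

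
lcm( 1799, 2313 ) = 16191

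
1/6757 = 1/6757 = 0.00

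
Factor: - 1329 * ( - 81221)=107942709  =  3^1*7^1 * 41^1*283^1*443^1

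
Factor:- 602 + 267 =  - 5^1 * 67^1=- 335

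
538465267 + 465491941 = 1003957208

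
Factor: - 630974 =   -  2^1 * 31^1*10177^1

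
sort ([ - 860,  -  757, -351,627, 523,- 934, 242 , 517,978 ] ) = [-934, - 860 ,- 757 ,  -  351,  242,517, 523,  627, 978]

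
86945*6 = 521670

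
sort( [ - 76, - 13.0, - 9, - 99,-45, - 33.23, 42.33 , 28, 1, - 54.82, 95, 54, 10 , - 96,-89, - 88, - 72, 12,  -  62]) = [  -  99, - 96, - 89, - 88, - 76, - 72  , - 62, - 54.82,- 45, - 33.23, - 13.0, - 9, 1, 10, 12, 28, 42.33,54,95]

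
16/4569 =16/4569 = 0.00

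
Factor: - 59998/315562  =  -131/689 = - 13^( - 1 )*53^( - 1 )*131^1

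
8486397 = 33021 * 257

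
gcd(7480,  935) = 935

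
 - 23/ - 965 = 23/965 = 0.02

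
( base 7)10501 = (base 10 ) 2647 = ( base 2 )101001010111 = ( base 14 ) d71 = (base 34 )29T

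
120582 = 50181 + 70401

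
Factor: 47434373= 7^1*127^1*229^1*233^1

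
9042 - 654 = 8388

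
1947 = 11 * 177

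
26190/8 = 3273 + 3/4 = 3273.75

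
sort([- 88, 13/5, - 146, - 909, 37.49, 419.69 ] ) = [ - 909, - 146, -88, 13/5, 37.49,419.69] 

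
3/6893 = 3/6893 = 0.00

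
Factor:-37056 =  - 2^6*3^1*193^1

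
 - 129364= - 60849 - 68515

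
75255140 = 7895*9532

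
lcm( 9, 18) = 18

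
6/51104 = 3/25552 = 0.00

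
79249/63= 1257 + 58/63= 1257.92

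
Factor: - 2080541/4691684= -2^ ( - 2 )*1172921^( - 1 )*2080541^1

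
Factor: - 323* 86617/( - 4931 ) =17^1*19^1*37^1 *2341^1*4931^( -1 ) = 27977291/4931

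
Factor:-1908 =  - 2^2*3^2 * 53^1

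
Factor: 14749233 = 3^1 * 23^1 * 59^1*3623^1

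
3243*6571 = 21309753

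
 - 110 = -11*10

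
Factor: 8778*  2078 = 18240684  =  2^2*3^1*7^1*11^1*19^1*1039^1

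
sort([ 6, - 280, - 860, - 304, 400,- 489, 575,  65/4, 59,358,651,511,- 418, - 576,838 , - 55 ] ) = [ - 860, - 576, - 489, - 418, - 304, - 280 , - 55, 6,65/4, 59,358 , 400,511, 575, 651  ,  838] 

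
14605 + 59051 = 73656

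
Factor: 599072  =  2^5*97^1*193^1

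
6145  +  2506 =8651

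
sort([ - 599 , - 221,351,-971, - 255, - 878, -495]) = [ - 971,- 878, - 599, - 495, - 255, - 221 , 351 ] 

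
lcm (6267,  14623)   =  43869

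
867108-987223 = -120115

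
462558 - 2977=459581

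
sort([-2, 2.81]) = [ - 2 , 2.81]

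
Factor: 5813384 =2^3*149^1*4877^1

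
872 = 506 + 366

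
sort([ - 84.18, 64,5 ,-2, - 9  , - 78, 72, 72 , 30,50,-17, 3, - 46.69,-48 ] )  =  [ - 84.18 , - 78,  -  48, - 46.69,  -  17,-9,-2,3 , 5, 30 , 50,64,72 , 72]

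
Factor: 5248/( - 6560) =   -  4/5 = - 2^2 * 5^( - 1) 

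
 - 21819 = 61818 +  - 83637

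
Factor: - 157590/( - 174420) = 2^( - 1 ) * 3^(  -  1 ) * 19^ ( - 1)*103^1 = 103/114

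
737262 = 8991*82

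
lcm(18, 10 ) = 90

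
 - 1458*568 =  - 828144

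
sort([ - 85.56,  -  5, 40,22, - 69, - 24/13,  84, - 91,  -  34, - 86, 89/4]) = [-91, - 86, - 85.56,  -  69,-34 , - 5,-24/13, 22, 89/4 , 40, 84]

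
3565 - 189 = 3376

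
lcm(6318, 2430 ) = 31590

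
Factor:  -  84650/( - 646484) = 2^( - 1)  *5^2*23^( - 1)*1693^1*7027^( - 1) = 42325/323242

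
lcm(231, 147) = 1617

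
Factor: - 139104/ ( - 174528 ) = 161/202 = 2^( - 1 )*7^1 * 23^1*  101^(  -  1 )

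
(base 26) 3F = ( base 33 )2R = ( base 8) 135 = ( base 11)85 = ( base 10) 93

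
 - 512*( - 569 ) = 291328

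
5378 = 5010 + 368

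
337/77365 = 337/77365 = 0.00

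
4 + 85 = 89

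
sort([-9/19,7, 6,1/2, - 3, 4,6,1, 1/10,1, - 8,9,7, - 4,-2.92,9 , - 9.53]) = [  -  9.53, - 8, - 4, - 3, - 2.92, - 9/19, 1/10,1/2,1,1,4,6, 6, 7,7, 9 , 9]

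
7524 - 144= 7380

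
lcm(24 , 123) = 984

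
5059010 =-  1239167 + 6298177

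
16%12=4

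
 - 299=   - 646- -347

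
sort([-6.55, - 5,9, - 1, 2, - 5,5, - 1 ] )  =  [ - 6.55, - 5, - 5, - 1, - 1, 2,5,9]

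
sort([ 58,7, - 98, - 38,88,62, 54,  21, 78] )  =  [-98,-38,7,21, 54,58 , 62,78,88 ]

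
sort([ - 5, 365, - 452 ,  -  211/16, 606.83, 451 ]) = [-452, - 211/16,-5,365, 451, 606.83] 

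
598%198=4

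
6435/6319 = 1 + 116/6319 = 1.02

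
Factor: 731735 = 5^1*146347^1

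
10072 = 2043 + 8029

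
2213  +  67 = 2280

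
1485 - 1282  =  203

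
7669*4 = 30676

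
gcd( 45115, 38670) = 6445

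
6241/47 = 132 + 37/47= 132.79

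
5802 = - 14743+20545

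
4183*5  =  20915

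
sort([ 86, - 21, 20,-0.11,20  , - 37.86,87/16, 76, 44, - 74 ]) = [ - 74, - 37.86, - 21,- 0.11,87/16, 20, 20, 44, 76,86 ]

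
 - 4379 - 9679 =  - 14058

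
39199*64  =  2508736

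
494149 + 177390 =671539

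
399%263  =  136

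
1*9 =9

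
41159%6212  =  3887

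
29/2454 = 29/2454 = 0.01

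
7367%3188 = 991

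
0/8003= 0  =  0.00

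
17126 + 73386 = 90512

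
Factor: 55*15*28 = 2^2  *3^1* 5^2*7^1*11^1= 23100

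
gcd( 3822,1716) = 78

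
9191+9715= 18906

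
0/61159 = 0=0.00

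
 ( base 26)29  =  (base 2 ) 111101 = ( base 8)75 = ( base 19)34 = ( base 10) 61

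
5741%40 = 21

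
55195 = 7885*7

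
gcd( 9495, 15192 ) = 1899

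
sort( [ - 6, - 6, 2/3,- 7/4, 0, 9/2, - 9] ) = [ - 9, - 6,- 6,-7/4, 0, 2/3, 9/2 ]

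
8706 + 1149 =9855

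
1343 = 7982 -6639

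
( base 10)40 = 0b101000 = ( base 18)24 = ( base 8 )50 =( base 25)1F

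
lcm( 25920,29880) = 2151360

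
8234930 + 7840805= 16075735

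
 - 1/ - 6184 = 1/6184 = 0.00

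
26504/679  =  26504/679 = 39.03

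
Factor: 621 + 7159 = 7780=2^2*5^1*389^1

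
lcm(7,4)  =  28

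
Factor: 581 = 7^1 * 83^1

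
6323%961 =557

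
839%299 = 241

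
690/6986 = 345/3493 = 0.10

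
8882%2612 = 1046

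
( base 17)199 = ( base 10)451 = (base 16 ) 1C3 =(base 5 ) 3301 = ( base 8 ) 703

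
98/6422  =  49/3211 = 0.02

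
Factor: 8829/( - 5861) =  - 3^4*109^1* 5861^( - 1)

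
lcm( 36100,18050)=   36100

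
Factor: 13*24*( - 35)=-10920 = - 2^3*3^1*5^1 * 7^1 *13^1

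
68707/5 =13741 + 2/5 = 13741.40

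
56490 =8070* 7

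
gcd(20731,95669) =1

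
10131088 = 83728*121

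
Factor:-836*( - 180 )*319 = 48003120 = 2^4*3^2*5^1*11^2*19^1  *29^1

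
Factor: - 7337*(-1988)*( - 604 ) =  - 2^4*7^1*11^1*  23^1*29^1*71^1 * 151^1  =  - 8809917424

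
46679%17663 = 11353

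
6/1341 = 2/447 = 0.00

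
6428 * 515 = 3310420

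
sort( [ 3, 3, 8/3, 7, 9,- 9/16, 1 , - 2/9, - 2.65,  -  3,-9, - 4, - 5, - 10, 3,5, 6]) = [ - 10, - 9, - 5, - 4, - 3, - 2.65, - 9/16, - 2/9,  1, 8/3, 3, 3, 3, 5,6, 7, 9 ]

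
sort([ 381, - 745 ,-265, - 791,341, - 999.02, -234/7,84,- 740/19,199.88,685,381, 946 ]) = [ - 999.02, - 791, - 745, - 265 , - 740/19, - 234/7, 84, 199.88, 341,381, 381,685,946 ] 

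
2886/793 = 222/61 = 3.64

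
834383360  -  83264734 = 751118626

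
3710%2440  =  1270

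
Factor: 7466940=2^2* 3^2*5^1*13^1*3191^1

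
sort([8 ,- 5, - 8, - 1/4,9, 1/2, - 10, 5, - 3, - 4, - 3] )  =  [ - 10, - 8, - 5,-4, - 3, - 3, - 1/4 , 1/2,5,8,9 ]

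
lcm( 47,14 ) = 658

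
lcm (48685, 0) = 0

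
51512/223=230+222/223 = 231.00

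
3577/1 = 3577 = 3577.00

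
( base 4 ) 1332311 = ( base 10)8117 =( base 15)2612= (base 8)17665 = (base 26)C05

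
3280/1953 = 1 + 1327/1953 = 1.68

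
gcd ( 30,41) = 1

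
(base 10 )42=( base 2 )101010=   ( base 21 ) 20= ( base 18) 26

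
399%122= 33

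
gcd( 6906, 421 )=1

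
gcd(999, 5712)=3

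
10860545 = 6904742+3955803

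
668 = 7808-7140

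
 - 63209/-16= 63209/16=3950.56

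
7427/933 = 7427/933 = 7.96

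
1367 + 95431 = 96798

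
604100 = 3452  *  175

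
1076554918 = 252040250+824514668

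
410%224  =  186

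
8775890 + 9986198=18762088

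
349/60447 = 349/60447 = 0.01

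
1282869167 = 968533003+314336164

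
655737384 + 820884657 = 1476622041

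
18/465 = 6/155= 0.04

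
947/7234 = 947/7234 = 0.13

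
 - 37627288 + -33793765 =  - 71421053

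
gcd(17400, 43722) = 6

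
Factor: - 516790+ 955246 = 2^3 * 3^1*18269^1 = 438456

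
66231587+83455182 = 149686769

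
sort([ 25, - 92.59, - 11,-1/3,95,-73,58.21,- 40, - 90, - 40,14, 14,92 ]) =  [ - 92.59, - 90,-73,-40, - 40 ,- 11,- 1/3,14,14,25 , 58.21,92, 95]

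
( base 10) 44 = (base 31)1D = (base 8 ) 54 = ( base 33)1b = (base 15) 2E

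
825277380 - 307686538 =517590842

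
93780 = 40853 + 52927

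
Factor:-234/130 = -9/5 = - 3^2*5^( - 1)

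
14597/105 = 14597/105 = 139.02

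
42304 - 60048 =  -17744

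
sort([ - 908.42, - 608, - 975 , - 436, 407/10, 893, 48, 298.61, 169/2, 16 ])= [- 975, - 908.42, - 608,-436,  16 , 407/10, 48,169/2, 298.61, 893]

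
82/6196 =41/3098 = 0.01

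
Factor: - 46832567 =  - 61^1*767747^1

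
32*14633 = 468256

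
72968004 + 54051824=127019828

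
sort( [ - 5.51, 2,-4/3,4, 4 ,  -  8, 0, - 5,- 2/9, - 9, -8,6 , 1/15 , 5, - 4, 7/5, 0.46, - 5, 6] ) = [-9, - 8,- 8,-5.51, - 5, - 5, -4, - 4/3,-2/9 , 0, 1/15, 0.46,7/5, 2,  4, 4, 5,6,6]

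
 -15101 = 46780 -61881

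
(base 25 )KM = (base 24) li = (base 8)1012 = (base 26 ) k2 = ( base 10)522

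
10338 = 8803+1535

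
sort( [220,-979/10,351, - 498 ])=[ - 498 , - 979/10,  220,351 ]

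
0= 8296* 0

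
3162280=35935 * 88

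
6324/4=1581 =1581.00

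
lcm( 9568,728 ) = 66976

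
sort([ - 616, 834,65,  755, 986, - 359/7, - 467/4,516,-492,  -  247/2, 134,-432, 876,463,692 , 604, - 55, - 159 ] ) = [ - 616, -492, - 432 , - 159, - 247/2, - 467/4, - 55,-359/7,65,134,463,516,604,692, 755,834,  876,986]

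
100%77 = 23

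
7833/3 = 2611 =2611.00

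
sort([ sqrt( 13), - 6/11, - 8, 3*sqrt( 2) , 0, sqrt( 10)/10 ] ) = [ - 8,-6/11,0, sqrt( 10)/10,sqrt(13 ),3*sqrt(2)] 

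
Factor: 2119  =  13^1*163^1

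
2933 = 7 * 419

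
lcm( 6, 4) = 12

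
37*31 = 1147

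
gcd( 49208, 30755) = 6151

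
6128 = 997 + 5131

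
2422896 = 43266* 56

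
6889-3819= 3070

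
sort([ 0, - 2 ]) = [ - 2, 0] 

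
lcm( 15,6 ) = 30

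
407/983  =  407/983 = 0.41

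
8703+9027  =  17730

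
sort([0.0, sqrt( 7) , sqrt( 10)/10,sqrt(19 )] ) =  [0.0,  sqrt( 10) /10, sqrt( 7), sqrt(19)]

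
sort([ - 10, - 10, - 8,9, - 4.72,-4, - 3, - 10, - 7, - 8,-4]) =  [ - 10,- 10, - 10, - 8,  -  8, - 7 ,  -  4.72,- 4, - 4, - 3,  9]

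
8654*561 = 4854894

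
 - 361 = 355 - 716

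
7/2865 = 7/2865 = 0.00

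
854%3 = 2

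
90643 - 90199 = 444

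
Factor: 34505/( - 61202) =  - 2^( - 1 )*5^1*67^1*71^( - 1)*103^1*431^( - 1)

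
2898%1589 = 1309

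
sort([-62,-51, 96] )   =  [ - 62,-51,96]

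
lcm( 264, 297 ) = 2376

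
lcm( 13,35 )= 455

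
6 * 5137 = 30822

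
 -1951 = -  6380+4429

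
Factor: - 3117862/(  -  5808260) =1558931/2904130 = 2^( - 1)  *5^( - 1 ) * 11^1 * 19^1*37^ ( - 1 )*47^( -1 )*167^(  -  1)*7459^1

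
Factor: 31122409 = 31122409^1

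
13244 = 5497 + 7747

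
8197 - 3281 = 4916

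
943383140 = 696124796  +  247258344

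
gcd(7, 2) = 1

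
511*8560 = 4374160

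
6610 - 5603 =1007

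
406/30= 203/15  =  13.53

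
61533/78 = 20511/26 = 788.88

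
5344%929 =699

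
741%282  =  177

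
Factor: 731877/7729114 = 2^( - 1 )*3^1*53^1*4603^1*3864557^( - 1 ) 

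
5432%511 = 322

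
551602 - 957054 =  - 405452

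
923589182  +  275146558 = 1198735740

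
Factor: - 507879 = - 3^2*56431^1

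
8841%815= 691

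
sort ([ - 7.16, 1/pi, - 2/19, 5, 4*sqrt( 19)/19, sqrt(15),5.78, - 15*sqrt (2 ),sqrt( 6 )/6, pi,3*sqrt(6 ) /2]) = [ - 15*sqrt (2 ), - 7.16, - 2/19, 1/pi,sqrt( 6)/6, 4 * sqrt( 19 ) /19, pi , 3  *sqrt (6)/2,sqrt(15 ), 5,5.78 ] 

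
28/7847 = 4/1121=0.00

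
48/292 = 12/73 = 0.16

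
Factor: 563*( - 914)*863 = - 444084266 = -2^1*457^1*563^1*863^1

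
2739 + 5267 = 8006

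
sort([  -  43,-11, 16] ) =[-43, - 11 , 16]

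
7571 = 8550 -979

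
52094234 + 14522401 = 66616635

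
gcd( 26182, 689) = 689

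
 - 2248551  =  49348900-51597451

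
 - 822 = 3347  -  4169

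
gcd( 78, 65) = 13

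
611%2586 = 611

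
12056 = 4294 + 7762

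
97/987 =97/987 = 0.10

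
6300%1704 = 1188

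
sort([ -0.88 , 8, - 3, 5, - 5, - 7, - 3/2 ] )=[ - 7 , - 5, - 3, - 3/2, - 0.88, 5,  8 ] 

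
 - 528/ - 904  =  66/113= 0.58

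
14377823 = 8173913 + 6203910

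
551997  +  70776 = 622773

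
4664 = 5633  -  969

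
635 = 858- 223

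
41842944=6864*6096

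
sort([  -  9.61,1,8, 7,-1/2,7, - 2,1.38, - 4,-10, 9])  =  [ - 10 , - 9.61, - 4, - 2, - 1/2,1,1.38,7,  7 , 8,9 ]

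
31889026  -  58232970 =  - 26343944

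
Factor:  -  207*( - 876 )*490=88852680 = 2^3*3^3* 5^1*7^2 * 23^1*73^1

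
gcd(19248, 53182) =2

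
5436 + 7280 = 12716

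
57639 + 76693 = 134332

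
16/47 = 16/47 = 0.34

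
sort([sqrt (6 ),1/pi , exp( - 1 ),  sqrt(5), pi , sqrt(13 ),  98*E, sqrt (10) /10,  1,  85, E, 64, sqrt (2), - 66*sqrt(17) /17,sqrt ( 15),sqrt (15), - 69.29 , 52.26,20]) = [-69.29,  -  66*sqrt(17 )/17, sqrt(10)/10, 1/pi, exp( - 1), 1, sqrt(2), sqrt( 5 ),sqrt( 6),E,pi,sqrt(13 ), sqrt(15 ) , sqrt( 15 )  ,  20, 52.26,64,85, 98  *  E ] 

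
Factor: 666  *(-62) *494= - 2^3*3^2*13^1*19^1 *31^1 * 37^1= - 20398248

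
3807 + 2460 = 6267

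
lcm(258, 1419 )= 2838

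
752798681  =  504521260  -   - 248277421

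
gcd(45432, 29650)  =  2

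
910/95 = 182/19 = 9.58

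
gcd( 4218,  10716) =114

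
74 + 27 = 101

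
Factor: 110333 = 19^1*5807^1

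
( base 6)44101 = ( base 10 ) 6085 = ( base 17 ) 140g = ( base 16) 17c5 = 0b1011111000101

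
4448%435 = 98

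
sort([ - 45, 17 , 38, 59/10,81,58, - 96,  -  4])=[ - 96,  -  45, - 4, 59/10, 17 , 38, 58,81]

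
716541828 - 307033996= 409507832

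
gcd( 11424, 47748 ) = 12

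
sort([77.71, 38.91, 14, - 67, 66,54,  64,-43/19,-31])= [ - 67,  -  31,-43/19, 14,38.91,  54, 64, 66, 77.71]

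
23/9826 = 23/9826 = 0.00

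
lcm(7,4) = 28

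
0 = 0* 388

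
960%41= 17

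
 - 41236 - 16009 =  - 57245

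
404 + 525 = 929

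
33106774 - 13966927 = 19139847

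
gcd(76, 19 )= 19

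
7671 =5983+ 1688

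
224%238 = 224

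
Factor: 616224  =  2^5 *3^1*7^2 * 131^1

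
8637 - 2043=6594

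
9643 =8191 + 1452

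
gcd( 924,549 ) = 3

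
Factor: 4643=4643^1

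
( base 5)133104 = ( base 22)B3E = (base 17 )11BF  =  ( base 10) 5404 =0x151c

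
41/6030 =41/6030 = 0.01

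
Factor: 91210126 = 2^1*7^1*6515009^1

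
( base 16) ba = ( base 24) 7i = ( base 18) a6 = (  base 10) 186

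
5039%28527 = 5039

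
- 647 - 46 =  - 693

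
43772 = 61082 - 17310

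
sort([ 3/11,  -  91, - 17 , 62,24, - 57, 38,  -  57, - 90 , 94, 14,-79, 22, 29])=[ - 91,  -  90, - 79,  -  57, - 57, - 17,3/11, 14, 22,24, 29, 38, 62, 94]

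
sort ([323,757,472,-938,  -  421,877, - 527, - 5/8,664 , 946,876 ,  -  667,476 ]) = [ - 938, - 667,-527,  -  421,-5/8, 323, 472, 476, 664, 757, 876,877 , 946]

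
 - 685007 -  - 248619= - 436388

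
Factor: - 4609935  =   - 3^2*5^1*11^1*67^1*139^1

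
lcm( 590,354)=1770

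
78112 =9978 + 68134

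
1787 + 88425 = 90212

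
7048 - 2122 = 4926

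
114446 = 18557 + 95889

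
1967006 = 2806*701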